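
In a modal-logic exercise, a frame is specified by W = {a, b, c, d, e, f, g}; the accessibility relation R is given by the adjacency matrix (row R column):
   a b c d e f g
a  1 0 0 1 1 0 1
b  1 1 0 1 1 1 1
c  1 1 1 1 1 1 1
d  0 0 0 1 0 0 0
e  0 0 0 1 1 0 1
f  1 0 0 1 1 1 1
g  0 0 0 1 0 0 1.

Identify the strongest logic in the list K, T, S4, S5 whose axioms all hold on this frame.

Reflexive (axiom T): yes — every world is R-related to itself.
Transitive (axiom 4): yes — every two-step R-path is closed by a direct edge.
Euclidean (axiom 5): no — a R d and a R e, but not d R e.
So F validates K, T, S4; S5 would additionally require R to be Euclidean. The strongest is S4.

S4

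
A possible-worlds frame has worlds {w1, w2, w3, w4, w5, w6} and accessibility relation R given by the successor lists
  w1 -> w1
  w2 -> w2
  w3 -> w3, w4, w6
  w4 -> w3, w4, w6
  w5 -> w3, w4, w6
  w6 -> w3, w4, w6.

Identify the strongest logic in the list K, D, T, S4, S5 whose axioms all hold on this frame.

D

Serial (axiom D): yes — every world has a successor (e.g. w1 R w1).
Reflexive (axiom T): no — w5 is not related to itself.
Transitive (axiom 4): yes — every two-step R-path is closed by a direct edge.
Euclidean (axiom 5): yes — any two successors of a common world are R-related.
So F validates K, D; T would additionally require R to be reflexive. The strongest is D.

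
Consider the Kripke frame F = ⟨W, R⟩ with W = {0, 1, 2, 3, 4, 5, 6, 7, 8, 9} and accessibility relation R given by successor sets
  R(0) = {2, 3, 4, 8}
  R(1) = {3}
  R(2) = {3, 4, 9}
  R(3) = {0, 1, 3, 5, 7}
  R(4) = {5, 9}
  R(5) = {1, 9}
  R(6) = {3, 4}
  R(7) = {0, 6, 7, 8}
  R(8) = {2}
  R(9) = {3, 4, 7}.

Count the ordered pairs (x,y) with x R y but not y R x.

Enumerating: (0,2), (0,4), (0,8), (2,3), (2,4), (2,9), (3,5), (3,7), (4,5), (5,1), (5,9), (6,3), … and 7 more.
Total: 19.

19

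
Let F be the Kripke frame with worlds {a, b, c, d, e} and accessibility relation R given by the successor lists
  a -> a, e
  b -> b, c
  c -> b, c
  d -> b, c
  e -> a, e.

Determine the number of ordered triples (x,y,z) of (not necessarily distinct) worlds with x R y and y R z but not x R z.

R is transitive; there are no such tuples.

0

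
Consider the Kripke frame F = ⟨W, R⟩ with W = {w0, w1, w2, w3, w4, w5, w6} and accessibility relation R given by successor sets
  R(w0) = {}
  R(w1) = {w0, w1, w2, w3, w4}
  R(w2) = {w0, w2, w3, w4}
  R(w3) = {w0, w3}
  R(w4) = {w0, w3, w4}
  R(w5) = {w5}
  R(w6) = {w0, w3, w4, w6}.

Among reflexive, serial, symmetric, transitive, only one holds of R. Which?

Reflexive: no — w0 is not related to itself.
Serial: no — w0 has no R-successor.
Symmetric: no — w1 R w0 but not w0 R w1.
Transitive: yes — every two-step R-path is closed by a direct edge.
Only transitive holds.

transitive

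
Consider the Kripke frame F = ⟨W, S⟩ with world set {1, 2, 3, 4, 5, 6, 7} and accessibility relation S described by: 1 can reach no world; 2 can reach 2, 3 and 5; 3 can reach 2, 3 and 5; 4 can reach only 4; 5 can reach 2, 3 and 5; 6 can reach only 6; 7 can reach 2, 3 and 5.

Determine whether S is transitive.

Transitive: yes — every two-step S-path is closed by a direct edge.

Yes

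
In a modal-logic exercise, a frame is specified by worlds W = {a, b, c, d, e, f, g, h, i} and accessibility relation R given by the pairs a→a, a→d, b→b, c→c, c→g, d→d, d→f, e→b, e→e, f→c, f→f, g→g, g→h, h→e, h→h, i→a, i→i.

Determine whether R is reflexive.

Reflexive: yes — every world is R-related to itself.

Yes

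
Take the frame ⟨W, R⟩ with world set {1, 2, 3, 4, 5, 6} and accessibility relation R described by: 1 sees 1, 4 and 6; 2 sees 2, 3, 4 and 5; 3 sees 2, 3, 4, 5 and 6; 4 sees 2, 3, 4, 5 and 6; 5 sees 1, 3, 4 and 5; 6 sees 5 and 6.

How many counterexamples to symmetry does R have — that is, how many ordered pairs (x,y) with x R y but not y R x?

Enumerating: (1,4), (1,6), (2,5), (3,6), (4,6), (5,1), (6,5).

7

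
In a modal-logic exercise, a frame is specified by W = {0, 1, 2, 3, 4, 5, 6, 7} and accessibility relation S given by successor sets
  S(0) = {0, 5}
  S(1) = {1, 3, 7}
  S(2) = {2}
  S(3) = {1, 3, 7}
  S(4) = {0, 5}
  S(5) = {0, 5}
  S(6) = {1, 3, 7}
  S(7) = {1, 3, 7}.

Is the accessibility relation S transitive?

Yes

Transitive: yes — every two-step S-path is closed by a direct edge.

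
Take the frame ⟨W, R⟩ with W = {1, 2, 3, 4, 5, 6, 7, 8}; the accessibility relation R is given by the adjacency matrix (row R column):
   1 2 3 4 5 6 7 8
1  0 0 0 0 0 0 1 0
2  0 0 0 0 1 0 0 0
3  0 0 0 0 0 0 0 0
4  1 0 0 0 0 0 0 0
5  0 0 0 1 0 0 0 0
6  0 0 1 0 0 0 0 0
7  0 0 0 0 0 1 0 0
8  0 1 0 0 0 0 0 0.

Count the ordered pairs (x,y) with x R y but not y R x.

7

Enumerating: (1,7), (2,5), (4,1), (5,4), (6,3), (7,6), (8,2).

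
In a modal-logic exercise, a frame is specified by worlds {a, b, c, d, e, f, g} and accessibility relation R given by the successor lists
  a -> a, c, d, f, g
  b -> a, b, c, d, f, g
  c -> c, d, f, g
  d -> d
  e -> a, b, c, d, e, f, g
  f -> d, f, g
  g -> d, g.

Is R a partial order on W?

Yes

Reflexive: yes — every world is R-related to itself.
Transitive: yes — every two-step R-path is closed by a direct edge.
Antisymmetric: yes — no distinct pair is related both ways.
So R is a partial order.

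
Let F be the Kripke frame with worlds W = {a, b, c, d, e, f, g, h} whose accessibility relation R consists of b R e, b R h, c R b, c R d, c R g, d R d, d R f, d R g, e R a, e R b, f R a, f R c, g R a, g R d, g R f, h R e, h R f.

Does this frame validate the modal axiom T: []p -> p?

By correspondence theory, T is valid on a frame iff R is reflexive.
Reflexive: no — a is not related to itself.

No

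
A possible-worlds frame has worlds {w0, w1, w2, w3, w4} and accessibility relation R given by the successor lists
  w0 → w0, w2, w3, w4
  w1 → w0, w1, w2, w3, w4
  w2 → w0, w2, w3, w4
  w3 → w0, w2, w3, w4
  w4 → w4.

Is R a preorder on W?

Reflexive: yes — every world is R-related to itself.
Transitive: yes — every two-step R-path is closed by a direct edge.
So R is a preorder.

Yes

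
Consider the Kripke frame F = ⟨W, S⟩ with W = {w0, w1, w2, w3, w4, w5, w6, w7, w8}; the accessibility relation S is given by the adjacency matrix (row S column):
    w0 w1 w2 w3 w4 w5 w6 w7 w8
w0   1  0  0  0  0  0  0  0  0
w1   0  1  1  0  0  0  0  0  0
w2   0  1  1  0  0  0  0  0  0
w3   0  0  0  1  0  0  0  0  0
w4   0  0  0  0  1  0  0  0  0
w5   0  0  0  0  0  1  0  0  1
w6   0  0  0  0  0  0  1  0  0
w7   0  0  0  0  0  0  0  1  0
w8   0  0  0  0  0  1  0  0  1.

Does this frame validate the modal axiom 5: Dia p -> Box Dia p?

Yes

The schema 5 characterises exactly the Euclidean frames.
Euclidean: yes — any two successors of a common world are S-related.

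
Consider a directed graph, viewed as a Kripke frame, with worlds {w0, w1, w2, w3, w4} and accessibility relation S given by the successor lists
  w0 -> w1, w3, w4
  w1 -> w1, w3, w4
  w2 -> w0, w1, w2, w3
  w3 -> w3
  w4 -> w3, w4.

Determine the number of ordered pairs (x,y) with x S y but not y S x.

Enumerating: (w0,w1), (w0,w3), (w0,w4), (w1,w3), (w1,w4), (w2,w0), (w2,w1), (w2,w3), (w4,w3).

9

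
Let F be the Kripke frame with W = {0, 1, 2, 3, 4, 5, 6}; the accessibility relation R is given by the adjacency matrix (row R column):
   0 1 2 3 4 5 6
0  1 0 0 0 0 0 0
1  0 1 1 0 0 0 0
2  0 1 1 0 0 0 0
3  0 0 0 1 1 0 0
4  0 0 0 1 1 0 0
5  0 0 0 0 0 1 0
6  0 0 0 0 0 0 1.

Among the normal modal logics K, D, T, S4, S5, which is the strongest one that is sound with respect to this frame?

Serial (axiom D): yes — every world has a successor (e.g. 0 R 0).
Reflexive (axiom T): yes — every world is R-related to itself.
Transitive (axiom 4): yes — every two-step R-path is closed by a direct edge.
Euclidean (axiom 5): yes — any two successors of a common world are R-related.
So F validates K, D, T, S4, S5. The strongest is S5.

S5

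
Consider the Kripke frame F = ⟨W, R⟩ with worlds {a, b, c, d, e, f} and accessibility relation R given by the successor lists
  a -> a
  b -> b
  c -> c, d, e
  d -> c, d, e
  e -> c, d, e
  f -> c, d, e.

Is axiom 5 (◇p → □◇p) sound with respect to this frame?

By correspondence theory, 5 is valid on a frame iff R is Euclidean.
Euclidean: yes — any two successors of a common world are R-related.

Yes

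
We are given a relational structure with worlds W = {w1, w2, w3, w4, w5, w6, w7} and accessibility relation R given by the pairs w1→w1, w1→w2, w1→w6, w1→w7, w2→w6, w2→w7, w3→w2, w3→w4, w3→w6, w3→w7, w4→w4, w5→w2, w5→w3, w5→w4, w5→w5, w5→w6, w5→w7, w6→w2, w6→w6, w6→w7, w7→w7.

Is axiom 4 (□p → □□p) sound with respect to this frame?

By correspondence theory, 4 is valid on a frame iff R is transitive.
Transitive: no — w2 R w6 and w6 R w2, but not w2 R w2.

No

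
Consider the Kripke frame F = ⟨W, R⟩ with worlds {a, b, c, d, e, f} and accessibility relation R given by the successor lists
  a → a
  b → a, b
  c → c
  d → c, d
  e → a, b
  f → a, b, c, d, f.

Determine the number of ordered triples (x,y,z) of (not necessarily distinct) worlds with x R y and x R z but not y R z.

17

Enumerating: (b,a,b), (d,c,d), (e,a,b), (f,a,b), (f,a,c), (f,a,d), (f,a,f), (f,b,c), (f,b,d), (f,b,f), (f,c,a), (f,c,b), (f,c,d), (f,c,f), (f,d,a), (f,d,b), (f,d,f).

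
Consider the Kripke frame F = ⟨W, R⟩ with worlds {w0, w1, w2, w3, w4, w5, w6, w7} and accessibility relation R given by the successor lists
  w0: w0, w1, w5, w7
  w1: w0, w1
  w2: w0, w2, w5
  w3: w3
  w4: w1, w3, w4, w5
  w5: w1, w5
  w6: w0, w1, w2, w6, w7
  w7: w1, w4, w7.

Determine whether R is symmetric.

No

Symmetric: no — w0 R w5 but not w5 R w0.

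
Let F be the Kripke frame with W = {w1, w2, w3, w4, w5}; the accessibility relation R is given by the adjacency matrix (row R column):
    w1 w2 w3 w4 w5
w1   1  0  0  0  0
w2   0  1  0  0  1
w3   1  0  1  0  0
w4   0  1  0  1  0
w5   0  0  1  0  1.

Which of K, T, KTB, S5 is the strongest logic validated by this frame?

T

Reflexive (axiom T): yes — every world is R-related to itself.
Symmetric (axiom B): no — w2 R w5 but not w5 R w2.
Euclidean (axiom 5): no — w2 R w5 and w2 R w2, but not w5 R w2.
So F validates K, T; KTB would additionally require R to be symmetric. The strongest is T.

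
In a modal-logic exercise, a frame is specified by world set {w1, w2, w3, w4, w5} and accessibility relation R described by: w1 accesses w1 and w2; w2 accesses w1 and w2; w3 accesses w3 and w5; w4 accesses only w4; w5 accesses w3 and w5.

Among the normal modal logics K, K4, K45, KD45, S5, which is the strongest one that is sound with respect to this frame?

Transitive (axiom 4): yes — every two-step R-path is closed by a direct edge.
Euclidean (axiom 5): yes — any two successors of a common world are R-related.
Serial (axiom D): yes — every world has a successor (e.g. w1 R w1).
Reflexive (axiom T): yes — every world is R-related to itself.
So F validates K, K4, K45, KD45, S5. The strongest is S5.

S5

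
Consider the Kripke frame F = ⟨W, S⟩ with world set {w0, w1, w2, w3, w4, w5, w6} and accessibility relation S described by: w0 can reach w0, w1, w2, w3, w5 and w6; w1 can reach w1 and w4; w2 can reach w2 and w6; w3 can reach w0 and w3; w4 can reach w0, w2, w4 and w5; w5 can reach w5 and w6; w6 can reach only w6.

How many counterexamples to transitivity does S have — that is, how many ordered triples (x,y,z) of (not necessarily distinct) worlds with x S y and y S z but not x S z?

Enumerating: (w0,w1,w4), (w1,w4,w0), (w1,w4,w2), (w1,w4,w5), (w3,w0,w1), (w3,w0,w2), (w3,w0,w5), (w3,w0,w6), (w4,w0,w1), (w4,w0,w3), (w4,w0,w6), (w4,w2,w6), (w4,w5,w6).

13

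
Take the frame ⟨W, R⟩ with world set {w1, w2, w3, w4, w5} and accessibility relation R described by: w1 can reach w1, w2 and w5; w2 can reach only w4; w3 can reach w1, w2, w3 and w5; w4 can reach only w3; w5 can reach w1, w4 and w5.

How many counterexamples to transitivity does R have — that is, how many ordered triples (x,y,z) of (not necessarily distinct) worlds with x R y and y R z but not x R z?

Enumerating: (w1,w2,w4), (w1,w5,w4), (w2,w4,w3), (w3,w2,w4), (w3,w5,w4), (w4,w3,w1), (w4,w3,w2), (w4,w3,w5), (w5,w1,w2), (w5,w4,w3).

10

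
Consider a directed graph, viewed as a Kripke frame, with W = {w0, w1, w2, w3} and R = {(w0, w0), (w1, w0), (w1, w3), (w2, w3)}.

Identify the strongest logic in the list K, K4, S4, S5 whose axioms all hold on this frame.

K4

Transitive (axiom 4): yes — every two-step R-path is closed by a direct edge.
Reflexive (axiom T): no — w1 is not related to itself.
Euclidean (axiom 5): no — w1 R w0 and w1 R w3, but not w0 R w3.
So F validates K, K4; S4 would additionally require R to be reflexive. The strongest is K4.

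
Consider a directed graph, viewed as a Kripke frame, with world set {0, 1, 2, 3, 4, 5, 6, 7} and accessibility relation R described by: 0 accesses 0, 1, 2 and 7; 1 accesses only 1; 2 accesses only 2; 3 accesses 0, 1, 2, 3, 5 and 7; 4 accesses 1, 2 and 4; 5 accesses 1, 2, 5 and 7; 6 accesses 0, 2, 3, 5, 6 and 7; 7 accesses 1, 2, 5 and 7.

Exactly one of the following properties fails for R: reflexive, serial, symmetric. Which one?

symmetric

Reflexive: yes — every world is R-related to itself.
Serial: yes — every world has a successor (e.g. 0 R 0).
Symmetric: no — 0 R 1 but not 1 R 0.
Only symmetric fails.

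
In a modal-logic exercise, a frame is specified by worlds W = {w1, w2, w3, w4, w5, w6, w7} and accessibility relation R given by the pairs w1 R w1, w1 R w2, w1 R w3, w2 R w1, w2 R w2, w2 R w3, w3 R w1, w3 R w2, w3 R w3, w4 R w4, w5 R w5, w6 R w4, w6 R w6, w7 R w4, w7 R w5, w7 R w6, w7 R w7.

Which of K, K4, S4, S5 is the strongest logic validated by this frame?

S4

Transitive (axiom 4): yes — every two-step R-path is closed by a direct edge.
Reflexive (axiom T): yes — every world is R-related to itself.
Euclidean (axiom 5): no — w7 R w4 and w7 R w5, but not w4 R w5.
So F validates K, K4, S4; S5 would additionally require R to be Euclidean. The strongest is S4.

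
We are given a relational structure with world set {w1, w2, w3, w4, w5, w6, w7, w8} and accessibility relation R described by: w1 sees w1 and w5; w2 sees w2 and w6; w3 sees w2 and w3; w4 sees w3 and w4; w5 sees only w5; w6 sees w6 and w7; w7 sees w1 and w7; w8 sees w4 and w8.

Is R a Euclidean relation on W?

No

Euclidean: no — w1 R w5 and w1 R w1, but not w5 R w1.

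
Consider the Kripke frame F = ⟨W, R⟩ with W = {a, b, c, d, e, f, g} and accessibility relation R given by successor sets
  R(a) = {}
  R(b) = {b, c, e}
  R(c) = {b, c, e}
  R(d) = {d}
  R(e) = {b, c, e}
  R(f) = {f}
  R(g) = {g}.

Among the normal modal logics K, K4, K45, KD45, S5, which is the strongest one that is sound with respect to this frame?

Transitive (axiom 4): yes — every two-step R-path is closed by a direct edge.
Euclidean (axiom 5): yes — any two successors of a common world are R-related.
Serial (axiom D): no — a has no R-successor.
Reflexive (axiom T): no — a is not related to itself.
So F validates K, K4, K45; KD45 would additionally require R to be serial. The strongest is K45.

K45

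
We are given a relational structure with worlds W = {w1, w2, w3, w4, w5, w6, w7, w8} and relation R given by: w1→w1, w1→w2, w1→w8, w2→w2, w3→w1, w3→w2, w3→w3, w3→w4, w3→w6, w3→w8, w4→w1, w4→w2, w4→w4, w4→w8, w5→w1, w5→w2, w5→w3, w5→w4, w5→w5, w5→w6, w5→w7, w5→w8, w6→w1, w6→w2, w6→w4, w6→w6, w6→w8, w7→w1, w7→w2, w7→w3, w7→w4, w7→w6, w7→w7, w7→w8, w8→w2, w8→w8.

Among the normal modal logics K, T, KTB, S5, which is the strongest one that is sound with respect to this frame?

T

Reflexive (axiom T): yes — every world is R-related to itself.
Symmetric (axiom B): no — w1 R w2 but not w2 R w1.
Euclidean (axiom 5): no — w1 R w2 and w1 R w8, but not w2 R w8.
So F validates K, T; KTB would additionally require R to be symmetric. The strongest is T.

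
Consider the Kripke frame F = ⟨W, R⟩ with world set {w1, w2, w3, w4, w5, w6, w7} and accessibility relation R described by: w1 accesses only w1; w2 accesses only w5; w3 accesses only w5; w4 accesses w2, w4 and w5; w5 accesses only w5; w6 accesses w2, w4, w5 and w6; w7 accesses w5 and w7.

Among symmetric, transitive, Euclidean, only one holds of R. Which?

transitive

Symmetric: no — w2 R w5 but not w5 R w2.
Transitive: yes — every two-step R-path is closed by a direct edge.
Euclidean: no — w4 R w5 and w4 R w2, but not w5 R w2.
Only transitive holds.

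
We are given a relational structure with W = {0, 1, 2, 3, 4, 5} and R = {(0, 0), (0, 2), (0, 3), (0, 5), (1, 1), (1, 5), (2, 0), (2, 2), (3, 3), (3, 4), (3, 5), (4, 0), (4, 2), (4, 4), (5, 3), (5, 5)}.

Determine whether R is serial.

Serial: yes — every world has a successor (e.g. 0 R 0).

Yes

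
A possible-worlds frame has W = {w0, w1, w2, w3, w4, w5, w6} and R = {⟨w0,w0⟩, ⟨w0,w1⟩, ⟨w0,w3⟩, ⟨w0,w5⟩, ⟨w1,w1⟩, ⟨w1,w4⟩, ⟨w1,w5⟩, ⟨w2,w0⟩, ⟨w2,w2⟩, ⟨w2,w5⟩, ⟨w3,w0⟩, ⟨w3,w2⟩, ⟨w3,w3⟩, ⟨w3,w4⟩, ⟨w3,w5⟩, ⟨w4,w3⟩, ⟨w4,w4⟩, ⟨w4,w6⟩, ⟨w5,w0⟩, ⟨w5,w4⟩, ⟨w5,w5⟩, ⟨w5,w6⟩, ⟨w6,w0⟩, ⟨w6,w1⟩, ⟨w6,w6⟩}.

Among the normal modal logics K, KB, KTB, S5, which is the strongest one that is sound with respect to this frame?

K

Symmetric (axiom B): no — w0 R w1 but not w1 R w0.
Reflexive (axiom T): yes — every world is R-related to itself.
Euclidean (axiom 5): no — w0 R w1 and w0 R w3, but not w1 R w3.
So F validates K; KB would additionally require R to be symmetric. The strongest is K.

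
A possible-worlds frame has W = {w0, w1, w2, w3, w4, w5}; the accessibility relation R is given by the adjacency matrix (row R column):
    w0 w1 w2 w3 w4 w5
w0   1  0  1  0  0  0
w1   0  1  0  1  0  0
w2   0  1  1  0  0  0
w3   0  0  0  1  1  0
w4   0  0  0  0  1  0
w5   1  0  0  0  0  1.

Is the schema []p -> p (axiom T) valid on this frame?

Yes

By correspondence theory, T is valid on a frame iff R is reflexive.
Reflexive: yes — every world is R-related to itself.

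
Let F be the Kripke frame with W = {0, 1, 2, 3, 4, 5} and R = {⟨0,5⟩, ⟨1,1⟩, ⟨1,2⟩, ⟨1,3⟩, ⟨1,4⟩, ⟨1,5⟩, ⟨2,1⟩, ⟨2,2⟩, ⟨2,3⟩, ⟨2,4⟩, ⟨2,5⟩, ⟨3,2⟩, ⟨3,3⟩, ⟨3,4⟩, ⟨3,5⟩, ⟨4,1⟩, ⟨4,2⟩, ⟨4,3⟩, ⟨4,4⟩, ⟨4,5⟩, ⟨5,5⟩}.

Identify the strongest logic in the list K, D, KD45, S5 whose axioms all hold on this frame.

D

Serial (axiom D): yes — every world has a successor (e.g. 0 R 5).
Euclidean (axiom 5): no — 1 R 5 and 1 R 2, but not 5 R 2.
Transitive (axiom 4): no — 3 R 2 and 2 R 1, but not 3 R 1.
Reflexive (axiom T): no — 0 is not related to itself.
So F validates K, D; KD45 would additionally require R to be Euclidean and transitive. The strongest is D.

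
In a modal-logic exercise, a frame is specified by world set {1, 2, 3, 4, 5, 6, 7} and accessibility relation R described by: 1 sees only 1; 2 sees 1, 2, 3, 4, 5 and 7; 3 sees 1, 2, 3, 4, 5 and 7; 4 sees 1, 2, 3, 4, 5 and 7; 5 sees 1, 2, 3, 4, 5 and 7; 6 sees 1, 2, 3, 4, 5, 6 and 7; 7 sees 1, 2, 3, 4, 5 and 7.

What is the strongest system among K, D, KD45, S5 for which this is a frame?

D

Serial (axiom D): yes — every world has a successor (e.g. 1 R 1).
Euclidean (axiom 5): no — 2 R 1 and 2 R 3, but not 1 R 3.
Transitive (axiom 4): yes — every two-step R-path is closed by a direct edge.
Reflexive (axiom T): yes — every world is R-related to itself.
So F validates K, D; KD45 would additionally require R to be Euclidean. The strongest is D.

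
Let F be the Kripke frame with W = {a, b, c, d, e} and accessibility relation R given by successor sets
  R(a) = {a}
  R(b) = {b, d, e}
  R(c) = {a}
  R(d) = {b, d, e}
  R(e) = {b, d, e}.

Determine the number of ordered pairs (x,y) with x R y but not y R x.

Enumerating: (c,a).

1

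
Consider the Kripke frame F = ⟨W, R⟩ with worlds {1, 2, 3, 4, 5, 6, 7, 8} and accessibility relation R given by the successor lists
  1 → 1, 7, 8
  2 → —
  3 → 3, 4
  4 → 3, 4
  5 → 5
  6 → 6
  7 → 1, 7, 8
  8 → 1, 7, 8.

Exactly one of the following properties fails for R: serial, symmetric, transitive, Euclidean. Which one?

Serial: no — 2 has no R-successor.
Symmetric: yes — every pair in R has its reverse in R.
Transitive: yes — every two-step R-path is closed by a direct edge.
Euclidean: yes — any two successors of a common world are R-related.
Only serial fails.

serial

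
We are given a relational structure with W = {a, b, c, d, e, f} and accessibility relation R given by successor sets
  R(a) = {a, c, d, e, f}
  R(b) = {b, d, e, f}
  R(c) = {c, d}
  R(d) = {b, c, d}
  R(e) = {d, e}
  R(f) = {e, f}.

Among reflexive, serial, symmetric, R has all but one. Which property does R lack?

Reflexive: yes — every world is R-related to itself.
Serial: yes — every world has a successor (e.g. a R a).
Symmetric: no — a R c but not c R a.
Only symmetric fails.

symmetric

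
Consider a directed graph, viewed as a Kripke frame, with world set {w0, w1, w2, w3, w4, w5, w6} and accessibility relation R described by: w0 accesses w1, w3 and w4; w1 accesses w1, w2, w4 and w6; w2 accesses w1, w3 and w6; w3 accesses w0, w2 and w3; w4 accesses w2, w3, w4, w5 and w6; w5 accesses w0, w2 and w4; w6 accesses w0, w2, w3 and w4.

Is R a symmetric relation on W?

Symmetric: no — w0 R w1 but not w1 R w0.

No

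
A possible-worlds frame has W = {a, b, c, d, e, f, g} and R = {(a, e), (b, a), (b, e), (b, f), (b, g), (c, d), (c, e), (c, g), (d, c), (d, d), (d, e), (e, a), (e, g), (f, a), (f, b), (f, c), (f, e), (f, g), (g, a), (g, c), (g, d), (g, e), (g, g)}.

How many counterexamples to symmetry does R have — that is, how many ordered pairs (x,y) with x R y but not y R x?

Enumerating: (b,a), (b,e), (b,g), (c,e), (d,e), (f,a), (f,c), (f,e), (f,g), (g,a), (g,d).

11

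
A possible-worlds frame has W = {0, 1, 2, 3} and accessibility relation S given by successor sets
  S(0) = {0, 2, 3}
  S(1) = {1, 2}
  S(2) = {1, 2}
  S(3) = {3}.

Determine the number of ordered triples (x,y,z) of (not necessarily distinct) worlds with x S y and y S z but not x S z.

Enumerating: (0,2,1).

1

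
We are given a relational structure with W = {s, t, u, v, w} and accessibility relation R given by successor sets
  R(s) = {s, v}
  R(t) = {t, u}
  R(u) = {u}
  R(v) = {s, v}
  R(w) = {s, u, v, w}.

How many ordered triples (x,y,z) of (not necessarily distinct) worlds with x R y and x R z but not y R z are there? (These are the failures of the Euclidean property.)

8

Enumerating: (t,u,t), (w,s,u), (w,s,w), (w,u,s), (w,u,v), (w,u,w), (w,v,u), (w,v,w).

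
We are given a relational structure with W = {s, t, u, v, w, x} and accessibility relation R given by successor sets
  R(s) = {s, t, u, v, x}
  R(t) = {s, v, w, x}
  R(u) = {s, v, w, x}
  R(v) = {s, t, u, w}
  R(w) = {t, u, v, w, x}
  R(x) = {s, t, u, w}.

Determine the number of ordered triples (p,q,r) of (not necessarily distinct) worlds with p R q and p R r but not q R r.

Enumerating: (s,t,t), (s,t,u), (s,u,t), (s,u,u), (s,v,v), (s,v,x), (s,x,v), (s,x,x), (t,s,w), (t,v,v), (t,v,x), (t,w,s), … and 28 more.
Total: 40.

40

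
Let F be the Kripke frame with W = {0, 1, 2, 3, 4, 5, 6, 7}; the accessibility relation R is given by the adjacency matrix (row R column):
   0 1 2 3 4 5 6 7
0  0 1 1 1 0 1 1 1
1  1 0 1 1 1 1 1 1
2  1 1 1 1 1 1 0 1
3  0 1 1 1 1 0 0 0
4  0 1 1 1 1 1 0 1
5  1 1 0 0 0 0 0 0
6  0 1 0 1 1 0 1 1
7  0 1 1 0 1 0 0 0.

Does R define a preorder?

Reflexive: no — 0 is not related to itself.
Transitive: no — 0 R 1 and 1 R 4, but not 0 R 4.
So R is not a preorder.

No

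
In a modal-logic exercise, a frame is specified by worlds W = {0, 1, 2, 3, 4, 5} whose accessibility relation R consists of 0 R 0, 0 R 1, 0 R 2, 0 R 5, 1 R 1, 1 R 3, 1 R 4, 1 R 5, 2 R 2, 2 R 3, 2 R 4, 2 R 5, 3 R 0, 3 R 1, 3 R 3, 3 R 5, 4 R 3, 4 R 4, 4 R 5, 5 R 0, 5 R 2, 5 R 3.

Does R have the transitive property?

No

Transitive: no — 0 R 1 and 1 R 3, but not 0 R 3.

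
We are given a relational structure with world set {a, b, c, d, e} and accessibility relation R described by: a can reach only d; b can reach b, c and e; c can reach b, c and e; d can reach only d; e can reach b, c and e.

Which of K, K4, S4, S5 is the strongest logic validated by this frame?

K4

Transitive (axiom 4): yes — every two-step R-path is closed by a direct edge.
Reflexive (axiom T): no — a is not related to itself.
Euclidean (axiom 5): yes — any two successors of a common world are R-related.
So F validates K, K4; S4 would additionally require R to be reflexive. The strongest is K4.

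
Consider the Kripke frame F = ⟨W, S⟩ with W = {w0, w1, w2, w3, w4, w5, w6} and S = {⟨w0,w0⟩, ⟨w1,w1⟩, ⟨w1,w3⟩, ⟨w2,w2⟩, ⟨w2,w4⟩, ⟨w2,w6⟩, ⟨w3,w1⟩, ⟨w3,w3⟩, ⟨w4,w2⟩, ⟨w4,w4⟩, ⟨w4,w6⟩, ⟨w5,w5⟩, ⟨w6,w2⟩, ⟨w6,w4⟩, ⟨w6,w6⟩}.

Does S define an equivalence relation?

Reflexive: yes — every world is S-related to itself.
Symmetric: yes — every pair in S has its reverse in S.
Transitive: yes — every two-step S-path is closed by a direct edge.
So S is an equivalence relation.

Yes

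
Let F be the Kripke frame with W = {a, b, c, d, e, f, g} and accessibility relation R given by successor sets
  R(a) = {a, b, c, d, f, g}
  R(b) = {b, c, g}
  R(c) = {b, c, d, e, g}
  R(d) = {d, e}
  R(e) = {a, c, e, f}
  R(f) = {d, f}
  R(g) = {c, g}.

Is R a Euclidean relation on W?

Euclidean: no — a R b and a R d, but not b R d.

No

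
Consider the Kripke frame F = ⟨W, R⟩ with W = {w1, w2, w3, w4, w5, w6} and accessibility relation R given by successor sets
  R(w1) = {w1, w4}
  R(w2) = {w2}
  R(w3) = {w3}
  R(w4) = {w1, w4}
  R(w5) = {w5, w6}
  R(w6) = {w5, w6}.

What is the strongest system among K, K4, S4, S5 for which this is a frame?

S5

Transitive (axiom 4): yes — every two-step R-path is closed by a direct edge.
Reflexive (axiom T): yes — every world is R-related to itself.
Euclidean (axiom 5): yes — any two successors of a common world are R-related.
So F validates K, K4, S4, S5. The strongest is S5.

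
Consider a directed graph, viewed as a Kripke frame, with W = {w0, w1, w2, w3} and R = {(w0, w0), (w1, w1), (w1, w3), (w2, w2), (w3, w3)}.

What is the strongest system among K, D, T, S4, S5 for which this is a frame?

S4

Serial (axiom D): yes — every world has a successor (e.g. w0 R w0).
Reflexive (axiom T): yes — every world is R-related to itself.
Transitive (axiom 4): yes — every two-step R-path is closed by a direct edge.
Euclidean (axiom 5): no — w1 R w3 and w1 R w1, but not w3 R w1.
So F validates K, D, T, S4; S5 would additionally require R to be Euclidean. The strongest is S4.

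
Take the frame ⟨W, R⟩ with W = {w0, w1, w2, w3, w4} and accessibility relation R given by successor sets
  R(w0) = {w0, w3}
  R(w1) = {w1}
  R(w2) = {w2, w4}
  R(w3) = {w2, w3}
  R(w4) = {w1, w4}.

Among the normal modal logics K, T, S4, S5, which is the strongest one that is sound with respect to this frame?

T

Reflexive (axiom T): yes — every world is R-related to itself.
Transitive (axiom 4): no — w0 R w3 and w3 R w2, but not w0 R w2.
Euclidean (axiom 5): no — w0 R w3 and w0 R w0, but not w3 R w0.
So F validates K, T; S4 would additionally require R to be transitive. The strongest is T.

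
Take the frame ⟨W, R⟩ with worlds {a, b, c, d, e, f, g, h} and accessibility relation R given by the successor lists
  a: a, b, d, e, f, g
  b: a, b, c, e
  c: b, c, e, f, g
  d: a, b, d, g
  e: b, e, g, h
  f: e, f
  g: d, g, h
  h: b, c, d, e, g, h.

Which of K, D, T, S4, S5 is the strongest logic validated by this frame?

Serial (axiom D): yes — every world has a successor (e.g. a R a).
Reflexive (axiom T): yes — every world is R-related to itself.
Transitive (axiom 4): no — a R b and b R c, but not a R c.
Euclidean (axiom 5): no — a R b and a R d, but not b R d.
So F validates K, D, T; S4 would additionally require R to be transitive. The strongest is T.

T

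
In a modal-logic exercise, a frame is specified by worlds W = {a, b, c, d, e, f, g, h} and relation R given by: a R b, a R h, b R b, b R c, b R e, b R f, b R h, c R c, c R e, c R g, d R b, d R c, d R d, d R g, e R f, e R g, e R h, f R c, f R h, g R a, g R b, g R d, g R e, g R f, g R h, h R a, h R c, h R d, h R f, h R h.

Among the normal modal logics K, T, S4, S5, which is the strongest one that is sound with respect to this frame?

Reflexive (axiom T): no — a is not related to itself.
Transitive (axiom 4): no — a R b and b R c, but not a R c.
Euclidean (axiom 5): no — a R h and a R b, but not h R b.
So F validates K; T would additionally require R to be reflexive. The strongest is K.

K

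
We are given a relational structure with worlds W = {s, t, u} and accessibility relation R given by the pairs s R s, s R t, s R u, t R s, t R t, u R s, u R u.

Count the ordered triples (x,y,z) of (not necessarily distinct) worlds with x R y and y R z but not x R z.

2

Enumerating: (t,s,u), (u,s,t).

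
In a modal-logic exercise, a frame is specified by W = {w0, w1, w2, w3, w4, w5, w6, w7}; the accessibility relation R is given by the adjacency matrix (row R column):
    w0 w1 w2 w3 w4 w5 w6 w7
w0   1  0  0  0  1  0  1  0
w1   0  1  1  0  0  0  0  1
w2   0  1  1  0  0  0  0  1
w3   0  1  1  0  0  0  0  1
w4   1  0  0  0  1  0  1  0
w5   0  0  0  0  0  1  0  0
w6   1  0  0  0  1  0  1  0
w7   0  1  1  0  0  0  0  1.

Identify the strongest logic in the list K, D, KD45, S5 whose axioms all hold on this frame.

KD45

Serial (axiom D): yes — every world has a successor (e.g. w0 R w0).
Euclidean (axiom 5): yes — any two successors of a common world are R-related.
Transitive (axiom 4): yes — every two-step R-path is closed by a direct edge.
Reflexive (axiom T): no — w3 is not related to itself.
So F validates K, D, KD45; S5 would additionally require R to be reflexive. The strongest is KD45.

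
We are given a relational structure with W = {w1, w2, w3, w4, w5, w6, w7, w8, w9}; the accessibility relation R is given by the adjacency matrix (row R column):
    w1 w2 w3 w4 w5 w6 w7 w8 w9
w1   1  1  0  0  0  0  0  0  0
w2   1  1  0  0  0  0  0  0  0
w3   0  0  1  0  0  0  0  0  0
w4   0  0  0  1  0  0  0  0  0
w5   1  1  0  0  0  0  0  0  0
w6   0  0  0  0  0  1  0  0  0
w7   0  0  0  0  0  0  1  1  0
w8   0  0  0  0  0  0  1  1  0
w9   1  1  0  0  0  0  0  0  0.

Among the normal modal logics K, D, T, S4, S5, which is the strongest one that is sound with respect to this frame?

D

Serial (axiom D): yes — every world has a successor (e.g. w1 R w1).
Reflexive (axiom T): no — w5 is not related to itself.
Transitive (axiom 4): yes — every two-step R-path is closed by a direct edge.
Euclidean (axiom 5): yes — any two successors of a common world are R-related.
So F validates K, D; T would additionally require R to be reflexive. The strongest is D.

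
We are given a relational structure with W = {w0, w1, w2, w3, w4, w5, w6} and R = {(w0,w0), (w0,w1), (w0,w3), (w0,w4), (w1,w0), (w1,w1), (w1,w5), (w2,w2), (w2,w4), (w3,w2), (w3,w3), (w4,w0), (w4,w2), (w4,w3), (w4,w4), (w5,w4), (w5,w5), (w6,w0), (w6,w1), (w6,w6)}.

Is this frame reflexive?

Reflexive: yes — every world is R-related to itself.

Yes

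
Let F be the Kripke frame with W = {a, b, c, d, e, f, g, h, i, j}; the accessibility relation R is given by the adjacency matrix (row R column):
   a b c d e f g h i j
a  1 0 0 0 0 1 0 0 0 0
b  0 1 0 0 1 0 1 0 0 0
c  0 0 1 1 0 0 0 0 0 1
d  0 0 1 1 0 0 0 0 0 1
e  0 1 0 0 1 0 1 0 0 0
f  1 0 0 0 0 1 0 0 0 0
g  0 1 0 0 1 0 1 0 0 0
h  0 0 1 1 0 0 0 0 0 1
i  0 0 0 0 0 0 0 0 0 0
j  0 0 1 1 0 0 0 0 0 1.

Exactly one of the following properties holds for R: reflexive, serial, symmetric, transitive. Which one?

Reflexive: no — h is not related to itself.
Serial: no — i has no R-successor.
Symmetric: no — h R c but not c R h.
Transitive: yes — every two-step R-path is closed by a direct edge.
Only transitive holds.

transitive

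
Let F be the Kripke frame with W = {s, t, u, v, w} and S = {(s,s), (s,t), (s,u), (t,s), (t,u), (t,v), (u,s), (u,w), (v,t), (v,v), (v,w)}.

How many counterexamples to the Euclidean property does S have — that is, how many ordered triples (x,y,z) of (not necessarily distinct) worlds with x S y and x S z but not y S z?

16

Enumerating: (s,t,t), (s,u,t), (s,u,u), (t,s,v), (t,u,u), (t,u,v), (t,v,s), (t,v,u), (u,s,w), (u,w,s), (u,w,w), (v,t,t), (v,t,w), (v,w,t), (v,w,v), (v,w,w).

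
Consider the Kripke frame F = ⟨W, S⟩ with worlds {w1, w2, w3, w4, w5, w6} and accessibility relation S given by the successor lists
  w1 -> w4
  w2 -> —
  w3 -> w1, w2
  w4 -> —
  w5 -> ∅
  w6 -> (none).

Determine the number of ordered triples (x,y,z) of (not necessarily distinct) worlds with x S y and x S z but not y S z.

Enumerating: (w1,w4,w4), (w3,w1,w1), (w3,w1,w2), (w3,w2,w1), (w3,w2,w2).

5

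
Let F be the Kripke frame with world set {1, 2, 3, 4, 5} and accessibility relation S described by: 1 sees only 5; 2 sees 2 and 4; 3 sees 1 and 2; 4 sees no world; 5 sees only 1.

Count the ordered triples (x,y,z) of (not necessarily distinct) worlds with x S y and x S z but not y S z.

7

Enumerating: (1,5,5), (2,4,2), (2,4,4), (3,1,1), (3,1,2), (3,2,1), (5,1,1).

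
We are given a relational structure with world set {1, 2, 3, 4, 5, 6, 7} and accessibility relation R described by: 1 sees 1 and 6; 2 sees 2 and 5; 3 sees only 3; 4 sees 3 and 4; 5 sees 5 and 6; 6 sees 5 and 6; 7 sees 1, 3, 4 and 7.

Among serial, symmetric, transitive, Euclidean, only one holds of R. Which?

Serial: yes — every world has a successor (e.g. 1 R 1).
Symmetric: no — 1 R 6 but not 6 R 1.
Transitive: no — 1 R 6 and 6 R 5, but not 1 R 5.
Euclidean: no — 7 R 1 and 7 R 3, but not 1 R 3.
Only serial holds.

serial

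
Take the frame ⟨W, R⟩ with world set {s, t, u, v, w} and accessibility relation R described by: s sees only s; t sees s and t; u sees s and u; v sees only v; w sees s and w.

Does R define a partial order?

Reflexive: yes — every world is R-related to itself.
Transitive: yes — every two-step R-path is closed by a direct edge.
Antisymmetric: yes — no distinct pair is related both ways.
So R is a partial order.

Yes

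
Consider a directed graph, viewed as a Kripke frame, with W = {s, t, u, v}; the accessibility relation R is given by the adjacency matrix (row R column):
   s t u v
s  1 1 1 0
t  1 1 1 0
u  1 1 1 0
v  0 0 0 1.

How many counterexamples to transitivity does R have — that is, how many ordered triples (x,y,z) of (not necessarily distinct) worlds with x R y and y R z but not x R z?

R is transitive; there are no such tuples.

0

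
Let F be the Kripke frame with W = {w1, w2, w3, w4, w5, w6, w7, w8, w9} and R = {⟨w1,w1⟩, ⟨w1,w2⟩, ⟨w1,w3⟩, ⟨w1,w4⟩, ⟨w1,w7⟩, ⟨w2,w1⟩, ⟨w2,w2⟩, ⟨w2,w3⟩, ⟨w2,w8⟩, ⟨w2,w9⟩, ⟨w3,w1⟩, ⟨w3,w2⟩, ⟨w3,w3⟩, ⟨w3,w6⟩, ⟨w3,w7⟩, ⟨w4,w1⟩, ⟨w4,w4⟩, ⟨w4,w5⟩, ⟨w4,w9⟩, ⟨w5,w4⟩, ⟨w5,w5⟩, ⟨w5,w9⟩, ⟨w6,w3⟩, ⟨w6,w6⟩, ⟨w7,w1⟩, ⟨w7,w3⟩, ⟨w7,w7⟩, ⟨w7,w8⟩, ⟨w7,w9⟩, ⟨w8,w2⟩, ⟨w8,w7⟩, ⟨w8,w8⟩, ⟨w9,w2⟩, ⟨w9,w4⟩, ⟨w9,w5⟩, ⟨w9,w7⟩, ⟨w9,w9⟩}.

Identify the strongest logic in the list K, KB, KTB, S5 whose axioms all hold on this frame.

KTB

Symmetric (axiom B): yes — every pair in R has its reverse in R.
Reflexive (axiom T): yes — every world is R-related to itself.
Euclidean (axiom 5): no — w1 R w2 and w1 R w4, but not w2 R w4.
So F validates K, KB, KTB; S5 would additionally require R to be Euclidean. The strongest is KTB.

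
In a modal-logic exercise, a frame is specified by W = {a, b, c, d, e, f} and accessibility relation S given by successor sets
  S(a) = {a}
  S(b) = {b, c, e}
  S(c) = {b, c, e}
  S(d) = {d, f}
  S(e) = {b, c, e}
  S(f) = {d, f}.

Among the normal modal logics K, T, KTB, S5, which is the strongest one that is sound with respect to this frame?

S5

Reflexive (axiom T): yes — every world is S-related to itself.
Symmetric (axiom B): yes — every pair in S has its reverse in S.
Euclidean (axiom 5): yes — any two successors of a common world are S-related.
So F validates K, T, KTB, S5. The strongest is S5.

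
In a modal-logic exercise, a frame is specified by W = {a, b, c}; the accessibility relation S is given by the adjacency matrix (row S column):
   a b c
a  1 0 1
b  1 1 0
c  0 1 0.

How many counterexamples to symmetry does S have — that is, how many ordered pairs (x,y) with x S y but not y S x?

Enumerating: (a,c), (b,a), (c,b).

3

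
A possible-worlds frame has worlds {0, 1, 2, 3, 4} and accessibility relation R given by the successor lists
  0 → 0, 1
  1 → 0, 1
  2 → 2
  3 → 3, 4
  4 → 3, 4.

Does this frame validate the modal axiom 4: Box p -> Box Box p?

By correspondence theory, 4 is valid on a frame iff R is transitive.
Transitive: yes — every two-step R-path is closed by a direct edge.

Yes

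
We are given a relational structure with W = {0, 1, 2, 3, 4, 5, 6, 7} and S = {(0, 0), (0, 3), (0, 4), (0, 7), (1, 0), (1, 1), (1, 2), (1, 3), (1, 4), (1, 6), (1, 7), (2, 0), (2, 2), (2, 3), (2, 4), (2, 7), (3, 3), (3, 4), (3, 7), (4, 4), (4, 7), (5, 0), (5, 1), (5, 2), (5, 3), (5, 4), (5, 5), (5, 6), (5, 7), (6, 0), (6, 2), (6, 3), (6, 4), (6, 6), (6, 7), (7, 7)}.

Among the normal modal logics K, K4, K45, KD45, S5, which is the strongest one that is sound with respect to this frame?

K4

Transitive (axiom 4): yes — every two-step S-path is closed by a direct edge.
Euclidean (axiom 5): no — 0 S 4 and 0 S 3, but not 4 S 3.
Serial (axiom D): yes — every world has a successor (e.g. 0 S 0).
Reflexive (axiom T): yes — every world is S-related to itself.
So F validates K, K4; K45 would additionally require S to be Euclidean. The strongest is K4.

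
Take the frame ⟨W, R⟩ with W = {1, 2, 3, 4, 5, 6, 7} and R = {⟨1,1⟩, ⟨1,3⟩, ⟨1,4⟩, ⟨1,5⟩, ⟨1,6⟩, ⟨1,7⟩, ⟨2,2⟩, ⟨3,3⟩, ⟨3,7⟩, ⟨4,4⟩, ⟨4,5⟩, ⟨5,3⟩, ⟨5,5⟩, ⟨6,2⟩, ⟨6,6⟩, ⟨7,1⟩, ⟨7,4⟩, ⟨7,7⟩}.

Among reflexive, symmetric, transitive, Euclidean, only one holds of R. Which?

Reflexive: yes — every world is R-related to itself.
Symmetric: no — 1 R 3 but not 3 R 1.
Transitive: no — 1 R 6 and 6 R 2, but not 1 R 2.
Euclidean: no — 1 R 3 and 1 R 4, but not 3 R 4.
Only reflexive holds.

reflexive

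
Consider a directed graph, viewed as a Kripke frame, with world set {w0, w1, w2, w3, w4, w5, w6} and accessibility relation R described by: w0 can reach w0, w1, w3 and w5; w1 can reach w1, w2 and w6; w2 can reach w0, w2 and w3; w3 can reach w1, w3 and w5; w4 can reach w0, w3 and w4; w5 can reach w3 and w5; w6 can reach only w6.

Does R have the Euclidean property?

No

Euclidean: no — w0 R w1 and w0 R w3, but not w1 R w3.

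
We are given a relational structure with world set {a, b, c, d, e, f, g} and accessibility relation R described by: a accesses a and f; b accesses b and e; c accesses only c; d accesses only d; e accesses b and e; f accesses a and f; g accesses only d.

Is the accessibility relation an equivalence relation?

No

Reflexive: no — g is not related to itself.
Symmetric: no — g R d but not d R g.
Transitive: yes — every two-step R-path is closed by a direct edge.
So R is not an equivalence relation.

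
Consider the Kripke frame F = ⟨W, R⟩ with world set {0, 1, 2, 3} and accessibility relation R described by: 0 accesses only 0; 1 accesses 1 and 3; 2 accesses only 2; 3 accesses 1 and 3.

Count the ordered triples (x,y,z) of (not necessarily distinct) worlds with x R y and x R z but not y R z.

0

R is Euclidean; there are no such tuples.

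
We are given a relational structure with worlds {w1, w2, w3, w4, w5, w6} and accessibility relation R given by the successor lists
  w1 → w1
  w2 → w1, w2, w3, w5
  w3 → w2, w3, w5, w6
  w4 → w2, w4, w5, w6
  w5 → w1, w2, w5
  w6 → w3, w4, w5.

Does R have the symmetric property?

No

Symmetric: no — w2 R w1 but not w1 R w2.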